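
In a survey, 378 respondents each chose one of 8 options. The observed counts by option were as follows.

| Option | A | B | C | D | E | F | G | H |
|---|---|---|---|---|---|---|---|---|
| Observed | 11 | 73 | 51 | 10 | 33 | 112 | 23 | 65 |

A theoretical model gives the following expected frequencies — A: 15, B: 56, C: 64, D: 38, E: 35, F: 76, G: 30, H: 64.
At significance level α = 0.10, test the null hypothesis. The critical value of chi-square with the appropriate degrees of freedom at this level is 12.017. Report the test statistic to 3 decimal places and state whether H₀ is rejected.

cat         O        E   (O−E)²/E
A          11       15     1.0667
B          73       56     5.1607
C          51       64     2.6406
D          10       38    20.6316
E          33       35     0.1143
F         112       76    17.0526
G          23       30     1.6333
H          65       64     0.0156
Sum = 48.315
df = 7. Since 48.315 > 12.017, we reject H₀.

48.315; reject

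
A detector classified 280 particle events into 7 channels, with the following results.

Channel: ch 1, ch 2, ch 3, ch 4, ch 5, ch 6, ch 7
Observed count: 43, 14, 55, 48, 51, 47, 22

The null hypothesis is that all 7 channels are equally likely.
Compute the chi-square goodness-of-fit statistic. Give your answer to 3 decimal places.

36.700

Expected count for each of the 7 categories: 280/7 = 40.
ch 1: (43 − 40)²/40 = 9/40 = 0.2250
ch 2: (14 − 40)²/40 = 676/40 = 16.9000
ch 3: (55 − 40)²/40 = 225/40 = 5.6250
ch 4: (48 − 40)²/40 = 64/40 = 1.6000
ch 5: (51 − 40)²/40 = 121/40 = 3.0250
ch 6: (47 − 40)²/40 = 49/40 = 1.2250
ch 7: (22 − 40)²/40 = 324/40 = 8.1000
Sum = 36.700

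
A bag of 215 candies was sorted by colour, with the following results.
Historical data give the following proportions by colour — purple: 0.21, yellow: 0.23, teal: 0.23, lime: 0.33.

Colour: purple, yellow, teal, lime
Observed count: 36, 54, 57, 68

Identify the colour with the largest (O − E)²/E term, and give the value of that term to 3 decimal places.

Expected counts E_i = n·p_i: 215×0.21 = 45.15, 215×0.23 = 49.45, 215×0.23 = 49.45, 215×0.33 = 70.95.
χ² = (36−45.15)²/45.15 + (54−49.45)²/49.45 + (57−49.45)²/49.45 + (68−70.95)²/70.95
   = 1.8543 + 0.4187 + 1.1527 + 0.1227
The largest term is for purple: 1.854.

purple, 1.854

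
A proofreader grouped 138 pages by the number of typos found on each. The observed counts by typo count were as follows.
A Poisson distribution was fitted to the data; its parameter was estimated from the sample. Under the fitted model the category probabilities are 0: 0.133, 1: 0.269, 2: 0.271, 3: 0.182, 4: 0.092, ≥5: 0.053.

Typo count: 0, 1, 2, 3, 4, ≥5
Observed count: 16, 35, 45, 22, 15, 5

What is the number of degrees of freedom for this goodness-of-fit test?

4

There are k = 6 categories and 1 parameter estimated from the data, so df = 6 − 1 − 1 = 4.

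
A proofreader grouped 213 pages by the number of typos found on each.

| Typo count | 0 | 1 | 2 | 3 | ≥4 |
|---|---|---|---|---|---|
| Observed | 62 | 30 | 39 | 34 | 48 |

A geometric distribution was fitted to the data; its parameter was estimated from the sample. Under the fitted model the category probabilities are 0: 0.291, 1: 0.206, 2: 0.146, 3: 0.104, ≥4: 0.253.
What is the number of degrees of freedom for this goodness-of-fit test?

3

There are k = 5 categories and 1 parameter estimated from the data, so df = 5 − 1 − 1 = 3.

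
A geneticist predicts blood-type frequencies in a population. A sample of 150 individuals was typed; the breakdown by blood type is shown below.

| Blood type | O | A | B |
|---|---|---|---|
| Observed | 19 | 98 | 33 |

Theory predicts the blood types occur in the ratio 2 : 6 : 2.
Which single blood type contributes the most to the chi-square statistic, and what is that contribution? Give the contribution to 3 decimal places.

Ratio total = 10. Expected counts: 150×2/10 = 30, 150×6/10 = 90, 150×2/10 = 30.
χ² = (19−30)²/30 + (98−90)²/90 + (33−30)²/30
   = 4.0333 + 0.7111 + 0.3000
The largest term is for O: 4.033.

O, 4.033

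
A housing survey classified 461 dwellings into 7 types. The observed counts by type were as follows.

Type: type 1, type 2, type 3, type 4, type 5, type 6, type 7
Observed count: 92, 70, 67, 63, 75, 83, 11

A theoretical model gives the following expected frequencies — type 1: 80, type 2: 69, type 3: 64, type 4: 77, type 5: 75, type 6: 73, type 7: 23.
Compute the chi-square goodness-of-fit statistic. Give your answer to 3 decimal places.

12.131

χ² = (92−80)²/80 + (70−69)²/69 + (67−64)²/64 + (63−77)²/77 + (75−75)²/75 + (83−73)²/73 + (11−23)²/23
   = 1.8000 + 0.0145 + 0.1406 + 2.5455 + 0.0000 + 1.3699 + 6.2609
Sum = 12.131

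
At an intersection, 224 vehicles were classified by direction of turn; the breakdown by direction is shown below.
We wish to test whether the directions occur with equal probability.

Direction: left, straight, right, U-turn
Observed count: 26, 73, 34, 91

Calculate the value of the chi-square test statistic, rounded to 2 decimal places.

Expected count for each of the 4 categories: 224/4 = 56.
left: (26 − 56)²/56 = 900/56 = 16.071
straight: (73 − 56)²/56 = 289/56 = 5.161
right: (34 − 56)²/56 = 484/56 = 8.643
U-turn: (91 − 56)²/56 = 1225/56 = 21.875
Sum = 51.75

51.75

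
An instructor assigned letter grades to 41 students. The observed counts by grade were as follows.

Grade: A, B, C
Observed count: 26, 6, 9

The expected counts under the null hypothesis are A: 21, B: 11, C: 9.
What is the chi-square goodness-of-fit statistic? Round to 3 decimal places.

A: (26 − 21)²/21 = 25/21 = 1.1905
B: (6 − 11)²/11 = 25/11 = 2.2727
C: (9 − 9)²/9 = 0/9 = 0.0000
Sum = 3.463

3.463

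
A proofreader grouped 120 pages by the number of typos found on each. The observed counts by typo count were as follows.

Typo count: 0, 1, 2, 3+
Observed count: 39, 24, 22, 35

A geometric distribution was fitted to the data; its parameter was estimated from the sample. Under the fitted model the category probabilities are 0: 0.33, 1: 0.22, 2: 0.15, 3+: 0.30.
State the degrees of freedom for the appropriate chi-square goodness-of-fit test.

There are k = 4 categories and 1 parameter estimated from the data, so df = 4 − 1 − 1 = 2.

2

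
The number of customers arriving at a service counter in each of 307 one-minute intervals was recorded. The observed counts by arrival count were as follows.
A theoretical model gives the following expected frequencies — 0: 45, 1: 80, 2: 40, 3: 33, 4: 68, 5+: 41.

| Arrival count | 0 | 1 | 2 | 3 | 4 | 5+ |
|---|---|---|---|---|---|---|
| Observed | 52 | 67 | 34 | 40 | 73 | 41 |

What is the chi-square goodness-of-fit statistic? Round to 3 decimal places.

cat         O        E   (O−E)²/E
0          52       45     1.0889
1          67       80     2.1125
2          34       40     0.9000
3          40       33     1.4848
4          73       68     0.3676
5+         41       41     0.0000
Sum = 5.954

5.954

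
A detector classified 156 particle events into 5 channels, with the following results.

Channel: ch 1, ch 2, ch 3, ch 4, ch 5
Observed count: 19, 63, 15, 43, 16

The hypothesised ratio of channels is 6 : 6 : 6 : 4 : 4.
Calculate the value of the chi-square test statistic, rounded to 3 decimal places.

Ratio total = 26. Expected counts: 156×6/26 = 36, 156×6/26 = 36, 156×6/26 = 36, 156×4/26 = 24, 156×4/26 = 24.
cat         O        E   (O−E)²/E
ch 1       19       36     8.0278
ch 2       63       36    20.2500
ch 3       15       36    12.2500
ch 4       43       24    15.0417
ch 5       16       24     2.6667
Sum = 58.236

58.236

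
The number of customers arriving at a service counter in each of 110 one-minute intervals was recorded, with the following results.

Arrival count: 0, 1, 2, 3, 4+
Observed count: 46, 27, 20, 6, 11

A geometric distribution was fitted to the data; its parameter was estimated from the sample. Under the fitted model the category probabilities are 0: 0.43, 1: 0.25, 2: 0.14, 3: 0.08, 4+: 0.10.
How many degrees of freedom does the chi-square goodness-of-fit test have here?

There are k = 5 categories and 1 parameter estimated from the data, so df = 5 − 1 − 1 = 3.

3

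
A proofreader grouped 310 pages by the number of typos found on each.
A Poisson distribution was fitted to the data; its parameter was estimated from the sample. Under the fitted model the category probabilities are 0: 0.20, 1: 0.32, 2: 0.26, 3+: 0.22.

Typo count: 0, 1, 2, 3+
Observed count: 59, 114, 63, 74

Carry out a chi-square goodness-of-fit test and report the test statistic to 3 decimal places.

Expected counts E_i = n·p_i: 310×0.20 = 62, 310×0.32 = 99.2, 310×0.26 = 80.6, 310×0.22 = 68.2.
χ² = (59−62)²/62 + (114−99.2)²/99.2 + (63−80.6)²/80.6 + (74−68.2)²/68.2
   = 0.1452 + 2.2081 + 3.8432 + 0.4933
Sum = 6.690

6.690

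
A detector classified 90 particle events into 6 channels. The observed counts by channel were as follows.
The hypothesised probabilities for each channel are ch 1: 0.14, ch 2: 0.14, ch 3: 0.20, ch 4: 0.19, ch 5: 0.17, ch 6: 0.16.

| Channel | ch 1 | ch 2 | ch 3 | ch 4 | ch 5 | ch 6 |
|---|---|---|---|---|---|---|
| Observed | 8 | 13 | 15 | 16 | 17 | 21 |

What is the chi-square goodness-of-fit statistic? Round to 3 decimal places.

5.477

Expected counts E_i = n·p_i: 90×0.14 = 12.6, 90×0.14 = 12.6, 90×0.20 = 18, 90×0.19 = 17.1, 90×0.17 = 15.3, 90×0.16 = 14.4.
χ² = (8−12.6)²/12.6 + (13−12.6)²/12.6 + (15−18)²/18 + (16−17.1)²/17.1 + (17−15.3)²/15.3 + (21−14.4)²/14.4
   = 1.6794 + 0.0127 + 0.5000 + 0.0708 + 0.1889 + 3.0250
Sum = 5.477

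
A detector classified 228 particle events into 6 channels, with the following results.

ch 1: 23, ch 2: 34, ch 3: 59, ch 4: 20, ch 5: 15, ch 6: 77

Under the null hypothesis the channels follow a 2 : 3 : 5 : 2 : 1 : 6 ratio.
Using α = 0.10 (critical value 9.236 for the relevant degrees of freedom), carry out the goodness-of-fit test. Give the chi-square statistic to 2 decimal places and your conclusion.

Ratio total = 19. Expected counts: 228×2/19 = 24, 228×3/19 = 36, 228×5/19 = 60, 228×2/19 = 24, 228×1/19 = 12, 228×6/19 = 72.
cat         O        E   (O−E)²/E
ch 1       23       24      0.042
ch 2       34       36      0.111
ch 3       59       60      0.017
ch 4       20       24      0.667
ch 5       15       12      0.750
ch 6       77       72      0.347
Sum = 1.93
df = 5. Since 1.93 < 9.236, we do not reject H₀.

1.93; do not reject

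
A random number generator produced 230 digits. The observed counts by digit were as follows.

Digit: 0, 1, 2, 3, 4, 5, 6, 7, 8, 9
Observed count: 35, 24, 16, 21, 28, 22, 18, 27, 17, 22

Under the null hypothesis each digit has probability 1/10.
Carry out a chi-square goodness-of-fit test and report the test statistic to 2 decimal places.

Expected count for each of the 10 categories: 230/10 = 23.
cat         O        E   (O−E)²/E
0          35       23      6.261
1          24       23      0.043
2          16       23      2.130
3          21       23      0.174
4          28       23      1.087
5          22       23      0.043
6          18       23      1.087
7          27       23      0.696
8          17       23      1.565
9          22       23      0.043
Sum = 13.13

13.13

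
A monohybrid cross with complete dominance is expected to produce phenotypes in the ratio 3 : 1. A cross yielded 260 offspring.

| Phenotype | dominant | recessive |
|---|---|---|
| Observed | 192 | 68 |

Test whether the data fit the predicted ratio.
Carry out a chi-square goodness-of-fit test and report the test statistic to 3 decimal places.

Ratio total = 4. Expected counts: 260×3/4 = 195, 260×1/4 = 65.
cat            O        E   (O−E)²/E
dominant     192      195     0.0462
recessive     68       65     0.1385
Sum = 0.185

0.185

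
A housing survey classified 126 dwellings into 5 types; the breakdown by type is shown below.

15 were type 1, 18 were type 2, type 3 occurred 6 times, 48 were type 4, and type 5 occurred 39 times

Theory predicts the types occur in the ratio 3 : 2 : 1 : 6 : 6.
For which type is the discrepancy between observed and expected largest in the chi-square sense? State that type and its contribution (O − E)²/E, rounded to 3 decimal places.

Ratio total = 18. Expected counts: 126×3/18 = 21, 126×2/18 = 14, 126×1/18 = 7, 126×6/18 = 42, 126×6/18 = 42.
cat         O        E   (O−E)²/E
type 1     15       21     1.7143
type 2     18       14     1.1429
type 3      6        7     0.1429
type 4     48       42     0.8571
type 5     39       42     0.2143
The largest term is for type 1: 1.714.

type 1, 1.714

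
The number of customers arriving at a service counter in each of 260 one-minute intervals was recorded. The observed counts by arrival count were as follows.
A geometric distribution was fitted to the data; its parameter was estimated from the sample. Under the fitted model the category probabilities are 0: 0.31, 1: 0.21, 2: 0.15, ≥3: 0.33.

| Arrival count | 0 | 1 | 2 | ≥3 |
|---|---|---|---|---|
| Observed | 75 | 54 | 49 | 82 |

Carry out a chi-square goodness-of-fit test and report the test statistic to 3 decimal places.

Expected counts E_i = n·p_i: 260×0.31 = 80.6, 260×0.21 = 54.6, 260×0.15 = 39, 260×0.33 = 85.8.
cat         O        E   (O−E)²/E
0          75     80.6     0.3891
1          54     54.6     0.0066
2          49       39     2.5641
≥3         82     85.8     0.1683
Sum = 3.128

3.128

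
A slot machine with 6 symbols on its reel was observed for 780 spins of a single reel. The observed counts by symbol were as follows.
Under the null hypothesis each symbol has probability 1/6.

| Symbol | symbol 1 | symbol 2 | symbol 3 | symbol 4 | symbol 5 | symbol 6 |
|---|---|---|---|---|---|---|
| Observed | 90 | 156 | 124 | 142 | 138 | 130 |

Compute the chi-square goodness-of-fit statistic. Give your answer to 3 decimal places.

19.385

Expected count for each of the 6 categories: 780/6 = 130.
cat           O        E   (O−E)²/E
symbol 1     90      130    12.3077
symbol 2    156      130     5.2000
symbol 3    124      130     0.2769
symbol 4    142      130     1.1077
symbol 5    138      130     0.4923
symbol 6    130      130     0.0000
Sum = 19.385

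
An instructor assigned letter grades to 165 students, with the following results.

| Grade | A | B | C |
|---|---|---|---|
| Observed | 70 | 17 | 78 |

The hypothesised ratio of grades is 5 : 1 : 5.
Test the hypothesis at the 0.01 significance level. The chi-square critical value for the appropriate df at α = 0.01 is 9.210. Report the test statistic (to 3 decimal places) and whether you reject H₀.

0.720; do not reject

Ratio total = 11. Expected counts: 165×5/11 = 75, 165×1/11 = 15, 165×5/11 = 75.
A: (70 − 75)²/75 = 25/75 = 0.3333
B: (17 − 15)²/15 = 4/15 = 0.2667
C: (78 − 75)²/75 = 9/75 = 0.1200
Sum = 0.720
df = 2. Since 0.720 < 9.210, we do not reject H₀.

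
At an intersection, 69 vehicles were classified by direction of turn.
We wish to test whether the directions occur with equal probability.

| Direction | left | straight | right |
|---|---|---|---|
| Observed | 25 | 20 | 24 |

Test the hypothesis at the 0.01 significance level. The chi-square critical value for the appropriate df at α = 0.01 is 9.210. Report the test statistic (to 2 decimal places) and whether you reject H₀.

0.61; do not reject

Expected count for each of the 3 categories: 69/3 = 23.
left: (25 − 23)²/23 = 4/23 = 0.174
straight: (20 − 23)²/23 = 9/23 = 0.391
right: (24 − 23)²/23 = 1/23 = 0.043
Sum = 0.61
df = 2. Since 0.61 < 9.210, we do not reject H₀.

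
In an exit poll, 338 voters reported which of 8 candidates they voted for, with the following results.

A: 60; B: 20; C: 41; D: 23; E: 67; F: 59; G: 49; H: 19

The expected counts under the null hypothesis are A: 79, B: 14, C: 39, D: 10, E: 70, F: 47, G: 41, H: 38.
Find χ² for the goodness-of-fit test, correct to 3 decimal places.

38.397

A: (60 − 79)²/79 = 361/79 = 4.5696
B: (20 − 14)²/14 = 36/14 = 2.5714
C: (41 − 39)²/39 = 4/39 = 0.1026
D: (23 − 10)²/10 = 169/10 = 16.9000
E: (67 − 70)²/70 = 9/70 = 0.1286
F: (59 − 47)²/47 = 144/47 = 3.0638
G: (49 − 41)²/41 = 64/41 = 1.5610
H: (19 − 38)²/38 = 361/38 = 9.5000
Sum = 38.397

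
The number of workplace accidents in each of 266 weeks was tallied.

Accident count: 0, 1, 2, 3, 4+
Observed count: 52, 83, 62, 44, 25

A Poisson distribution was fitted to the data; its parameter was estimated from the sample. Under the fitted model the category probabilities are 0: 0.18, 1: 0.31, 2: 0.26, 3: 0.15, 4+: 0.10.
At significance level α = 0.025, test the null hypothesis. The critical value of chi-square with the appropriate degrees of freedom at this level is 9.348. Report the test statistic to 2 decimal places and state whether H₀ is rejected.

Expected counts E_i = n·p_i: 266×0.18 = 47.88, 266×0.31 = 82.46, 266×0.26 = 69.16, 266×0.15 = 39.9, 266×0.10 = 26.6.
χ² = (52−47.88)²/47.88 + (83−82.46)²/82.46 + (62−69.16)²/69.16 + (44−39.9)²/39.9 + (25−26.6)²/26.6
   = 0.355 + 0.004 + 0.741 + 0.421 + 0.096
Sum = 1.62
df = 3. Since 1.62 < 9.348, we do not reject H₀.

1.62; do not reject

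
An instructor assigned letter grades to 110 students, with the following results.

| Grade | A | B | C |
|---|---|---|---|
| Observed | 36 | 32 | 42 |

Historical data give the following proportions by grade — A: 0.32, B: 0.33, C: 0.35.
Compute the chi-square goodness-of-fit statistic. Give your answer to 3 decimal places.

0.846

Expected counts E_i = n·p_i: 110×0.32 = 35.2, 110×0.33 = 36.3, 110×0.35 = 38.5.
cat         O        E   (O−E)²/E
A          36     35.2     0.0182
B          32     36.3     0.5094
C          42     38.5     0.3182
Sum = 0.846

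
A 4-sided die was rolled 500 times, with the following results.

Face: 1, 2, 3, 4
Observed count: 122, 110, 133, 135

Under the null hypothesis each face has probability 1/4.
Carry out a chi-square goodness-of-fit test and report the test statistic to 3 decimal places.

Expected count for each of the 4 categories: 500/4 = 125.
cat         O        E   (O−E)²/E
1         122      125     0.0720
2         110      125     1.8000
3         133      125     0.5120
4         135      125     0.8000
Sum = 3.184

3.184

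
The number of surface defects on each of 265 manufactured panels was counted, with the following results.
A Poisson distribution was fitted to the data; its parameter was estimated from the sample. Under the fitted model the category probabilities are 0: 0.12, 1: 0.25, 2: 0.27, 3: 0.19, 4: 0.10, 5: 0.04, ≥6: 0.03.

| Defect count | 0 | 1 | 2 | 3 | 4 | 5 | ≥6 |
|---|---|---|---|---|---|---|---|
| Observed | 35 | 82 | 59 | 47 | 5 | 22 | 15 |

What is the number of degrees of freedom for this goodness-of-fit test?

There are k = 7 categories and 1 parameter estimated from the data, so df = 7 − 1 − 1 = 5.

5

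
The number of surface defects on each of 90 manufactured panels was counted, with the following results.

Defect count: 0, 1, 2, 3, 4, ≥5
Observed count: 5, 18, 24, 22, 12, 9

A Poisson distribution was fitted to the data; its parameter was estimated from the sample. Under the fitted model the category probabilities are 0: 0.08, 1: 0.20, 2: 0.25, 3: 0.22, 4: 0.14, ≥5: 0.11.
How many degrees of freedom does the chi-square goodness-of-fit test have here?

There are k = 6 categories and 1 parameter estimated from the data, so df = 6 − 1 − 1 = 4.

4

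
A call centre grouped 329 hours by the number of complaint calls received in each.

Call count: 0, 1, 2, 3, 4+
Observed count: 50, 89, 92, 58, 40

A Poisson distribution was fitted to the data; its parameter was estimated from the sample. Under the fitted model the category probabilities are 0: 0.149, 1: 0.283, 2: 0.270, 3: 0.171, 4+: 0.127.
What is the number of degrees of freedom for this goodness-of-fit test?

3

There are k = 5 categories and 1 parameter estimated from the data, so df = 5 − 1 − 1 = 3.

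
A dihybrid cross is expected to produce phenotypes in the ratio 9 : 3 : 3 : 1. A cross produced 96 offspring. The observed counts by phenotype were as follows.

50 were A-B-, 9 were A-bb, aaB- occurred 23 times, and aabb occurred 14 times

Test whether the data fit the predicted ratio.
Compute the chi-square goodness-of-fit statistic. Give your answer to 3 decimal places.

16.852

Ratio total = 16. Expected counts: 96×9/16 = 54, 96×3/16 = 18, 96×3/16 = 18, 96×1/16 = 6.
cat         O        E   (O−E)²/E
A-B-       50       54     0.2963
A-bb        9       18     4.5000
aaB-       23       18     1.3889
aabb       14        6    10.6667
Sum = 16.852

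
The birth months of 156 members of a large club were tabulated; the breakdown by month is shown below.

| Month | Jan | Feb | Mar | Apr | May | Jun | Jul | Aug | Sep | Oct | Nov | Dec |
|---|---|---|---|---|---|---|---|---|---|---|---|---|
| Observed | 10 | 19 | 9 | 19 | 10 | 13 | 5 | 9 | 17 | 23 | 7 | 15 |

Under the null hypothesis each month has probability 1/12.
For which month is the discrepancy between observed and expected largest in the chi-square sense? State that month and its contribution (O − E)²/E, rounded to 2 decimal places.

Under H₀ each category has probability 1/12, so each expected count is 156/12 = 13.
cat         O        E   (O−E)²/E
Jan        10       13      0.692
Feb        19       13      2.769
Mar         9       13      1.231
Apr        19       13      2.769
May        10       13      0.692
Jun        13       13      0.000
Jul         5       13      4.923
Aug         9       13      1.231
Sep        17       13      1.231
Oct        23       13      7.692
Nov         7       13      2.769
Dec        15       13      0.308
The largest term is for Oct: 7.69.

Oct, 7.69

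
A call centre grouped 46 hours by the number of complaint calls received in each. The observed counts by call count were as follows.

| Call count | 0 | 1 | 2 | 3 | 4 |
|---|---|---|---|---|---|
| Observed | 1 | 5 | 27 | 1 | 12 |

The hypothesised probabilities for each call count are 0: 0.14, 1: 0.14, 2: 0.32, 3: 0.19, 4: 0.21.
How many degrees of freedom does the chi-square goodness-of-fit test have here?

There are k = 5 categories and no parameters were estimated from the data, so df = 5 − 1 = 4.

4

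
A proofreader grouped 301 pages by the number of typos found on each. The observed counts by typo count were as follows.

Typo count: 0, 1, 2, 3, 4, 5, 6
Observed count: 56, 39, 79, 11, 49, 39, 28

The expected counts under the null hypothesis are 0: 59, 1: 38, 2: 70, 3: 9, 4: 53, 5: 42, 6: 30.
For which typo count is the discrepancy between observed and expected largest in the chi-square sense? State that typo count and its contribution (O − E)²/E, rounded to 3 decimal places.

χ² = (56−59)²/59 + (39−38)²/38 + (79−70)²/70 + (11−9)²/9 + (49−53)²/53 + (39−42)²/42 + (28−30)²/30
   = 0.1525 + 0.0263 + 1.1571 + 0.4444 + 0.3019 + 0.2143 + 0.1333
The largest term is for 2: 1.157.

2, 1.157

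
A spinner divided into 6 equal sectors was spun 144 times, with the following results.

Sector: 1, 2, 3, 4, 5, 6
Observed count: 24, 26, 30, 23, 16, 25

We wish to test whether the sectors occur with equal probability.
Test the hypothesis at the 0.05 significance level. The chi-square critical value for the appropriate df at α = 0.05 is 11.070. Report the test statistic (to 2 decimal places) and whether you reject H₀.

Expected count for each of the 6 categories: 144/6 = 24.
χ² = (24−24)²/24 + (26−24)²/24 + (30−24)²/24 + (23−24)²/24 + (16−24)²/24 + (25−24)²/24
   = 0.000 + 0.167 + 1.500 + 0.042 + 2.667 + 0.042
Sum = 4.42
df = 5. Since 4.42 < 11.070, we do not reject H₀.

4.42; do not reject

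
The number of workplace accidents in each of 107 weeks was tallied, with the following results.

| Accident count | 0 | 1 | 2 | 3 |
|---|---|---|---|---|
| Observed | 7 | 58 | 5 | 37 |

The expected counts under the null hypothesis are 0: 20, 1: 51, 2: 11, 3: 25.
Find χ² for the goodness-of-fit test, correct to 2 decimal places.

18.44

χ² = (7−20)²/20 + (58−51)²/51 + (5−11)²/11 + (37−25)²/25
   = 8.450 + 0.961 + 3.273 + 5.760
Sum = 18.44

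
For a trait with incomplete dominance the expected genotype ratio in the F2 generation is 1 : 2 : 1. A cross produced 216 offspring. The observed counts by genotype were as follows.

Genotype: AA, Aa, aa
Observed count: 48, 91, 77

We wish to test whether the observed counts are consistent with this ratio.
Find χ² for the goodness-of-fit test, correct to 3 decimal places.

Ratio total = 4. Expected counts: 216×1/4 = 54, 216×2/4 = 108, 216×1/4 = 54.
AA: (48 − 54)²/54 = 36/54 = 0.6667
Aa: (91 − 108)²/108 = 289/108 = 2.6759
aa: (77 − 54)²/54 = 529/54 = 9.7963
Sum = 13.139

13.139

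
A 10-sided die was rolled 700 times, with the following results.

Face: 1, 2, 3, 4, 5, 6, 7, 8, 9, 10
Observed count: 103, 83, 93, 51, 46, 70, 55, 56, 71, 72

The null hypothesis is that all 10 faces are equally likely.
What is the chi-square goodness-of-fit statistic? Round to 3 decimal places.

Expected count for each of the 10 categories: 700/10 = 70.
χ² = (103−70)²/70 + (83−70)²/70 + (93−70)²/70 + (51−70)²/70 + (46−70)²/70 + (70−70)²/70 + (55−70)²/70 + (56−70)²/70 + (71−70)²/70 + (72−70)²/70
   = 15.5571 + 2.4143 + 7.5571 + 5.1571 + 8.2286 + 0.0000 + 3.2143 + 2.8000 + 0.0143 + 0.0571
Sum = 45.000

45.000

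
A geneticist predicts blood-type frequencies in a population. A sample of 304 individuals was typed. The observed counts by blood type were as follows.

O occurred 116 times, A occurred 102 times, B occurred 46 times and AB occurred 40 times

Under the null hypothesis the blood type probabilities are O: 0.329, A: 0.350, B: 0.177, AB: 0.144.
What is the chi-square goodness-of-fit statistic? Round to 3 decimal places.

Expected counts E_i = n·p_i: 304×0.329 = 100.016, 304×0.350 = 106.4, 304×0.177 = 53.808, 304×0.144 = 43.776.
O: (116 − 100.016)²/100.016 = 255.488256/100.016 = 2.5545
A: (102 − 106.4)²/106.4 = 19.36/106.4 = 0.1820
B: (46 − 53.808)²/53.808 = 60.964864/53.808 = 1.1330
AB: (40 − 43.776)²/43.776 = 14.258176/43.776 = 0.3257
Sum = 4.195

4.195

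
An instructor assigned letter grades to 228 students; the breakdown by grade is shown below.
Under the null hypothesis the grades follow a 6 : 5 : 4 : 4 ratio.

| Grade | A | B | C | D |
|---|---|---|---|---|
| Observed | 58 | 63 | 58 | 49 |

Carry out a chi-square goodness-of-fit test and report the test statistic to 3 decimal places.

4.976

Ratio total = 19. Expected counts: 228×6/19 = 72, 228×5/19 = 60, 228×4/19 = 48, 228×4/19 = 48.
cat         O        E   (O−E)²/E
A          58       72     2.7222
B          63       60     0.1500
C          58       48     2.0833
D          49       48     0.0208
Sum = 4.976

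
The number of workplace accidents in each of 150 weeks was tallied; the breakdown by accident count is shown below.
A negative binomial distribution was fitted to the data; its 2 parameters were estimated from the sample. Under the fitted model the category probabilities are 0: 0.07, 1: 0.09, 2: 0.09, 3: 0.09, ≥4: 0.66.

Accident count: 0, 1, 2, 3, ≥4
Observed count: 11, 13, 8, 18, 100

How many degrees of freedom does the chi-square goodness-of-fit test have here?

2

There are k = 5 categories and 2 parameters estimated from the data, so df = 5 − 1 − 2 = 2.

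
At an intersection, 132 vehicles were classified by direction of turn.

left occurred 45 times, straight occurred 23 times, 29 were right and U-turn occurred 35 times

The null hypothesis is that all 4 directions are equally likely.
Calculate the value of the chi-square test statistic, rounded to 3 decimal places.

Under H₀ each category has probability 1/4, so each expected count is 132/4 = 33.
χ² = (45−33)²/33 + (23−33)²/33 + (29−33)²/33 + (35−33)²/33
   = 4.3636 + 3.0303 + 0.4848 + 0.1212
Sum = 8.000

8.000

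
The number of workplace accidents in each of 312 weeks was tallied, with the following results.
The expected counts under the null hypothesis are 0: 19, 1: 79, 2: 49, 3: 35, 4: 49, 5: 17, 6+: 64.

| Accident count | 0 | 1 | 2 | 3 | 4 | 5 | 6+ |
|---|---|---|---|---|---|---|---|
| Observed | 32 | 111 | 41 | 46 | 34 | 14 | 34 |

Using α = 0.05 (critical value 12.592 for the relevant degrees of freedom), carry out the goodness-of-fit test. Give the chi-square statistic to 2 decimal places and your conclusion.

45.80; reject

cat         O        E   (O−E)²/E
0          32       19      8.895
1         111       79     12.962
2          41       49      1.306
3          46       35      3.457
4          34       49      4.592
5          14       17      0.529
6+         34       64     14.063
Sum = 45.80
df = 6. Since 45.80 > 12.592, we reject H₀.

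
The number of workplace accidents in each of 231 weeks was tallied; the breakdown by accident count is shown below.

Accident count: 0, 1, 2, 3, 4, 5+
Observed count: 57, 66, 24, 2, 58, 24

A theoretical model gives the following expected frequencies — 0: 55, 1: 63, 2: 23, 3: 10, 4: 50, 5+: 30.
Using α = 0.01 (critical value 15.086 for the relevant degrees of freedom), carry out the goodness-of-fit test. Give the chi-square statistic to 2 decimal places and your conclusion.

cat         O        E   (O−E)²/E
0          57       55      0.073
1          66       63      0.143
2          24       23      0.043
3           2       10      6.400
4          58       50      1.280
5+         24       30      1.200
Sum = 9.14
df = 5. Since 9.14 < 15.086, we do not reject H₀.

9.14; do not reject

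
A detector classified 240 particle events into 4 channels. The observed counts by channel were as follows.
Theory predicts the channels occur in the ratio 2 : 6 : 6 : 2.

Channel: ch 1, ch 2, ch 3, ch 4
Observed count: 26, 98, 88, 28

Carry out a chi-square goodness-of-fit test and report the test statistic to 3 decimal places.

1.422

Ratio total = 16. Expected counts: 240×2/16 = 30, 240×6/16 = 90, 240×6/16 = 90, 240×2/16 = 30.
cat         O        E   (O−E)²/E
ch 1       26       30     0.5333
ch 2       98       90     0.7111
ch 3       88       90     0.0444
ch 4       28       30     0.1333
Sum = 1.422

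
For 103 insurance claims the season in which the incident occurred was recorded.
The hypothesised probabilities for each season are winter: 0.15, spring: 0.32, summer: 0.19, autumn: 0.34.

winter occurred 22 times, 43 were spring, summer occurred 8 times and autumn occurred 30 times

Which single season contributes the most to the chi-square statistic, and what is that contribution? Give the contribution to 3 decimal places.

Expected counts E_i = n·p_i: 103×0.15 = 15.45, 103×0.32 = 32.96, 103×0.19 = 19.57, 103×0.34 = 35.02.
winter: (22 − 15.45)²/15.45 = 42.9025/15.45 = 2.7769
spring: (43 − 32.96)²/32.96 = 100.8016/32.96 = 3.0583
summer: (8 − 19.57)²/19.57 = 133.8649/19.57 = 6.8403
autumn: (30 − 35.02)²/35.02 = 25.2004/35.02 = 0.7196
The largest term is for summer: 6.840.

summer, 6.840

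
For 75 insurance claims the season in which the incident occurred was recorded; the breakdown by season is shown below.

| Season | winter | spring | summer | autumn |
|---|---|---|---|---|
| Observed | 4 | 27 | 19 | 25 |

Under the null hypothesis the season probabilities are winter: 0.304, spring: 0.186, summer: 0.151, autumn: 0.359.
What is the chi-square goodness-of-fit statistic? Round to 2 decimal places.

33.05

Expected counts E_i = n·p_i: 75×0.304 = 22.8, 75×0.186 = 13.95, 75×0.151 = 11.325, 75×0.359 = 26.925.
cat         O        E   (O−E)²/E
winter      4     22.8     15.502
spring     27    13.95     12.208
summer     19   11.325      5.201
autumn     25   26.925      0.138
Sum = 33.05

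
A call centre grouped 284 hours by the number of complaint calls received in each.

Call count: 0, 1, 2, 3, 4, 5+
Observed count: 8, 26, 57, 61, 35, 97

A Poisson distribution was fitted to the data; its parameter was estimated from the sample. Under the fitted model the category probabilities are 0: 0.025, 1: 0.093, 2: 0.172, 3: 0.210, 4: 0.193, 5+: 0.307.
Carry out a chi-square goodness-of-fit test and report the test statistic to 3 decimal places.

9.777

Expected counts E_i = n·p_i: 284×0.025 = 7.1, 284×0.093 = 26.412, 284×0.172 = 48.848, 284×0.210 = 59.64, 284×0.193 = 54.812, 284×0.307 = 87.188.
χ² = (8−7.1)²/7.1 + (26−26.412)²/26.412 + (57−48.848)²/48.848 + (61−59.64)²/59.64 + (35−54.812)²/54.812 + (97−87.188)²/87.188
   = 0.1141 + 0.0064 + 1.3604 + 0.0310 + 7.1611 + 1.1042
Sum = 9.777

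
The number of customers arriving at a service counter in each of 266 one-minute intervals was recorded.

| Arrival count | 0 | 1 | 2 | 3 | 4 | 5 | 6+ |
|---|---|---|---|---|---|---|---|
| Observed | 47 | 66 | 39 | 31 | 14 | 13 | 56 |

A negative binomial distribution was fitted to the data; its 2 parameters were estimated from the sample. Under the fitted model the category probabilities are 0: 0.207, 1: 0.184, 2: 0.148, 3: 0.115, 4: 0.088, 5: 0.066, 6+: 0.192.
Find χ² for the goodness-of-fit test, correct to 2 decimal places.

12.57

Expected counts E_i = n·p_i: 266×0.207 = 55.062, 266×0.184 = 48.944, 266×0.148 = 39.368, 266×0.115 = 30.59, 266×0.088 = 23.408, 266×0.066 = 17.556, 266×0.192 = 51.072.
χ² = (47−55.062)²/55.062 + (66−48.944)²/48.944 + (39−39.368)²/39.368 + (31−30.59)²/30.59 + (14−23.408)²/23.408 + (13−17.556)²/17.556 + (56−51.072)²/51.072
   = 1.180 + 5.944 + 0.003 + 0.005 + 3.781 + 1.182 + 0.476
Sum = 12.57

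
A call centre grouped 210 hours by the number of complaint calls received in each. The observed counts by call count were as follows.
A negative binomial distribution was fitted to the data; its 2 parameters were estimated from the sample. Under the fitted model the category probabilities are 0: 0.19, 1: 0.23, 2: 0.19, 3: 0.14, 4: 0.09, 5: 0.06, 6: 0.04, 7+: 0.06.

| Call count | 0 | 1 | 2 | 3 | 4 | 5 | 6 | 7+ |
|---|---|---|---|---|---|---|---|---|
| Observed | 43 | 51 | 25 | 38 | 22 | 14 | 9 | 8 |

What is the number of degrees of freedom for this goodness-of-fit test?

There are k = 8 categories and 2 parameters estimated from the data, so df = 8 − 1 − 2 = 5.

5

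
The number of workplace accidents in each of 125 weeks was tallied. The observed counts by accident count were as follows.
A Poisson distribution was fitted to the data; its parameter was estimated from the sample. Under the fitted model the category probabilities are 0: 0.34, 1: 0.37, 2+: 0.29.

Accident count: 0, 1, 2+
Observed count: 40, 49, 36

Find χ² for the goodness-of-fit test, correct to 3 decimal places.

0.312

Expected counts E_i = n·p_i: 125×0.34 = 42.5, 125×0.37 = 46.25, 125×0.29 = 36.25.
χ² = (40−42.5)²/42.5 + (49−46.25)²/46.25 + (36−36.25)²/36.25
   = 0.1471 + 0.1635 + 0.0017
Sum = 0.312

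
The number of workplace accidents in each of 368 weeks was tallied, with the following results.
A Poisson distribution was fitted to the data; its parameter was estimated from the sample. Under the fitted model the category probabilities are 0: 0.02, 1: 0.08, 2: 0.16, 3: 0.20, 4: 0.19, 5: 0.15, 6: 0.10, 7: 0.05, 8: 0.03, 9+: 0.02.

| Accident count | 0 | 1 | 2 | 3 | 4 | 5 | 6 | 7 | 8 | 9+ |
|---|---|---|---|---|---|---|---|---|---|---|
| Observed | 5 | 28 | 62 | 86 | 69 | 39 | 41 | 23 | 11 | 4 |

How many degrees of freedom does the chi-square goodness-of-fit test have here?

8

There are k = 10 categories and 1 parameter estimated from the data, so df = 10 − 1 − 1 = 8.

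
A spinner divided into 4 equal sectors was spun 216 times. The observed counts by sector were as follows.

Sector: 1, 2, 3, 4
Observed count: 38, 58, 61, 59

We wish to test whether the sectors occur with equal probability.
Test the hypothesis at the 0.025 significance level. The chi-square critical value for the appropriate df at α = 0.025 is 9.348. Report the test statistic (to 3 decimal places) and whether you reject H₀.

6.407; do not reject

Expected count for each of the 4 categories: 216/4 = 54.
cat         O        E   (O−E)²/E
1          38       54     4.7407
2          58       54     0.2963
3          61       54     0.9074
4          59       54     0.4630
Sum = 6.407
df = 3. Since 6.407 < 9.348, we do not reject H₀.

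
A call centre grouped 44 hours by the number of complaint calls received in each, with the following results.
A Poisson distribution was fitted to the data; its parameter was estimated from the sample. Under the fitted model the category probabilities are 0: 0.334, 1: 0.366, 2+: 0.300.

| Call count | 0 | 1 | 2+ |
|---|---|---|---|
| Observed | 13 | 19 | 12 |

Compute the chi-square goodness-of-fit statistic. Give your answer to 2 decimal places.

Expected counts E_i = n·p_i: 44×0.334 = 14.696, 44×0.366 = 16.104, 44×0.300 = 13.2.
0: (13 − 14.696)²/14.696 = 2.876416/14.696 = 0.196
1: (19 − 16.104)²/16.104 = 8.386816/16.104 = 0.521
2+: (12 − 13.2)²/13.2 = 1.44/13.2 = 0.109
Sum = 0.83

0.83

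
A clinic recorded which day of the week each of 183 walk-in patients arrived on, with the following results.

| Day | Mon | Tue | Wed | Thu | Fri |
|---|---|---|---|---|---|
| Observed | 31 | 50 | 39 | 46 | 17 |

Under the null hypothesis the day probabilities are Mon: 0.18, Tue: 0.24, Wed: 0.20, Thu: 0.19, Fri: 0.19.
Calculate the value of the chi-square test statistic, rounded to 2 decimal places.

Expected counts E_i = n·p_i: 183×0.18 = 32.94, 183×0.24 = 43.92, 183×0.20 = 36.6, 183×0.19 = 34.77, 183×0.19 = 34.77.
χ² = (31−32.94)²/32.94 + (50−43.92)²/43.92 + (39−36.6)²/36.6 + (46−34.77)²/34.77 + (17−34.77)²/34.77
   = 0.114 + 0.842 + 0.157 + 3.627 + 9.082
Sum = 13.82

13.82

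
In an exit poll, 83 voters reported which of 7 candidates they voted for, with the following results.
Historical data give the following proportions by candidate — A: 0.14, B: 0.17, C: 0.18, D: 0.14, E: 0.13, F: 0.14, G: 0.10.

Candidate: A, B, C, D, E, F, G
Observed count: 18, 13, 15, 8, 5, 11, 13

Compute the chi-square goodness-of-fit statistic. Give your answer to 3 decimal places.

Expected counts E_i = n·p_i: 83×0.14 = 11.62, 83×0.17 = 14.11, 83×0.18 = 14.94, 83×0.14 = 11.62, 83×0.13 = 10.79, 83×0.14 = 11.62, 83×0.10 = 8.3.
χ² = (18−11.62)²/11.62 + (13−14.11)²/14.11 + (15−14.94)²/14.94 + (8−11.62)²/11.62 + (5−10.79)²/10.79 + (11−11.62)²/11.62 + (13−8.3)²/8.3
   = 3.5030 + 0.0873 + 0.0002 + 1.1277 + 3.1070 + 0.0331 + 2.6614
Sum = 10.520

10.520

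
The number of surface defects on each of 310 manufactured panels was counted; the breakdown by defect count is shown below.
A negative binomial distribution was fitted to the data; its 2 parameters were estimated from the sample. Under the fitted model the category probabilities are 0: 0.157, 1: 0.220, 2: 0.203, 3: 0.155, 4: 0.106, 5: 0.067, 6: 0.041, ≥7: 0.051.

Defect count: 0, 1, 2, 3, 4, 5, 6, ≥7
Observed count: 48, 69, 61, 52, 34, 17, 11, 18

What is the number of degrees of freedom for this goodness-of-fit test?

5

There are k = 8 categories and 2 parameters estimated from the data, so df = 8 − 1 − 2 = 5.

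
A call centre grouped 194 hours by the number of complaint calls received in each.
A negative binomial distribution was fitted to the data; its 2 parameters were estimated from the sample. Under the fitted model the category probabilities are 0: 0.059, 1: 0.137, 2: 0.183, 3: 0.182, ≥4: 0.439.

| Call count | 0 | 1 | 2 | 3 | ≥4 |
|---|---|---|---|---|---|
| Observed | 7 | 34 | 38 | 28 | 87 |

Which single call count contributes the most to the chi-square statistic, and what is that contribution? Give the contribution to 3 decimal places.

Expected counts E_i = n·p_i: 194×0.059 = 11.446, 194×0.137 = 26.578, 194×0.183 = 35.502, 194×0.182 = 35.308, 194×0.439 = 85.166.
0: (7 − 11.446)²/11.446 = 19.766916/11.446 = 1.7270
1: (34 − 26.578)²/26.578 = 55.086084/26.578 = 2.0726
2: (38 − 35.502)²/35.502 = 6.240004/35.502 = 0.1758
3: (28 − 35.308)²/35.308 = 53.406864/35.308 = 1.5126
≥4: (87 − 85.166)²/85.166 = 3.363556/85.166 = 0.0395
The largest term is for 1: 2.073.

1, 2.073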